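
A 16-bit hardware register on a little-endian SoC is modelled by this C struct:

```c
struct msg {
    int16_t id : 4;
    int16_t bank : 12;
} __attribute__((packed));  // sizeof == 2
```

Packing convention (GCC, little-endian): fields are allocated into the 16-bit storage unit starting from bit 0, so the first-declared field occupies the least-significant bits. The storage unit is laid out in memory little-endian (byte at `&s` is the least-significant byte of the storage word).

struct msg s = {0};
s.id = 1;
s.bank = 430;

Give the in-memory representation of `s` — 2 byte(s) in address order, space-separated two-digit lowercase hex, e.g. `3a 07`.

[0+:4] id=1 & 0xf = 0x1; word=0x0001
[4+:12] bank=430 & 0xfff = 0x1ae; word=0x1ae1
word = 0x1ae1 → little-endian bytes:
  [0]=0xe1  [1]=0x1a

e1 1a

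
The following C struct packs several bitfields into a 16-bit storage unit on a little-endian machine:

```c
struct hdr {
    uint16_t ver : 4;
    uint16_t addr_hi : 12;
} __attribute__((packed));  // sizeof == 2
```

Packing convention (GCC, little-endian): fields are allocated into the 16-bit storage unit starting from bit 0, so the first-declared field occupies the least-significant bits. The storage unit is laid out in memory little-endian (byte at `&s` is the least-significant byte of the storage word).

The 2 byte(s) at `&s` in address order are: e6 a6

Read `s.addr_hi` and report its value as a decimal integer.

2670

[0]=0xe6 [1]=0xa6 (little-endian) → word 0xa6e6
ver [0+:4] = (word>>0) & 0xf = 6
addr_hi [4+:12] = (word>>4) & 0xfff = 2670  ←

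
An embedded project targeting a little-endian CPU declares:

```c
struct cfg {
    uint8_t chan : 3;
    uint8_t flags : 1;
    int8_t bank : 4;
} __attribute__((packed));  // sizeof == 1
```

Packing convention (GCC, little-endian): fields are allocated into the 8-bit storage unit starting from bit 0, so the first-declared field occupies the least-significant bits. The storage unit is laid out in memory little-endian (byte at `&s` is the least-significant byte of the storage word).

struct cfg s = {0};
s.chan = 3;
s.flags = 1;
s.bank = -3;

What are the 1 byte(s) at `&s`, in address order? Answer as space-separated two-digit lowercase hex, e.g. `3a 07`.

db

chan (3b) val=3 bits=0x3 at bit 0: 0x03
flags (1b) val=1 bits=0x1 at bit 3: 0x0b
bank (4b) val=-3 bits=0xd at bit 4: 0xdb
word = 0xdb → little-endian bytes:
  [0]=0xdb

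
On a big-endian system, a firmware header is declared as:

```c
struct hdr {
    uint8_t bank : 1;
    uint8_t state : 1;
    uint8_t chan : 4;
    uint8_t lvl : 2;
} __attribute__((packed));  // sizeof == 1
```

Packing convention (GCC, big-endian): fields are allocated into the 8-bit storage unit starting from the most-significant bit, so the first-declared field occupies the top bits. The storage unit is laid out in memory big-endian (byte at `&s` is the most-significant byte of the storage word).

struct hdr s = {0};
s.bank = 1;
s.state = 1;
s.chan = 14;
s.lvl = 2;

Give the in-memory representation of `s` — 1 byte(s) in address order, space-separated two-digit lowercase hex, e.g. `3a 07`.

fa

[7+:1] bank=1 & 0x1 = 0x1; word=0x80
[6+:1] state=1 & 0x1 = 0x1; word=0xc0
[2+:4] chan=14 & 0xf = 0xe; word=0xf8
[0+:2] lvl=2 & 0x3 = 0x2; word=0xfa
word = 0xfa → big-endian bytes:
  [0]=0xfa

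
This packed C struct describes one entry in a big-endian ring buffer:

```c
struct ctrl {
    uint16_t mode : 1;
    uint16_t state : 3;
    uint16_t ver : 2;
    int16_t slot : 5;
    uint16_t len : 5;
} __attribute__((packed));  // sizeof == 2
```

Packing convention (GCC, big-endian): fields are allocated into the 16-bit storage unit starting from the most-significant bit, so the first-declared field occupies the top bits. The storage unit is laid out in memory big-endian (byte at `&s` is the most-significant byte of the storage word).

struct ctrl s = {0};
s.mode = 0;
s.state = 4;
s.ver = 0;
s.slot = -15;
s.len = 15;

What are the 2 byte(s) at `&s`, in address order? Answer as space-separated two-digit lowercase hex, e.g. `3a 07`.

42 2f

mode (1b) val=0 bits=0x0 at bit 15: 0x0000
state (3b) val=4 bits=0x4 at bit 12: 0x4000
ver (2b) val=0 bits=0x0 at bit 10: 0x4000
slot (5b) val=-15 bits=0x11 at bit 5: 0x4220
len (5b) val=15 bits=0xf at bit 0: 0x422f
word = 0x422f → big-endian bytes:
  [0]=0x42  [1]=0x2f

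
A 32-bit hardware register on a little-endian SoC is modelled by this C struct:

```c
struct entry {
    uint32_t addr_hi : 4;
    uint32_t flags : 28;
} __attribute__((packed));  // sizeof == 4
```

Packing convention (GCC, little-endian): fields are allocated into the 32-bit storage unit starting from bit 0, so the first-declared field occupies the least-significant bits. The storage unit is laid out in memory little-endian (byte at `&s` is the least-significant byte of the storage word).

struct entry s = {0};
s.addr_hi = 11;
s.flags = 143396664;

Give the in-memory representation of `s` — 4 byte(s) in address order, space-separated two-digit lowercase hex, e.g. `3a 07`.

8b f3 c0 88

[0+:4] addr_hi=11 & 0xf = 0xb; word=0x0000000b
[4+:28] flags=143396664 & 0xfffffff = 0x88c0f38; word=0x88c0f38b
word = 0x88c0f38b → little-endian bytes:
  [0]=0x8b  [1]=0xf3  [2]=0xc0  [3]=0x88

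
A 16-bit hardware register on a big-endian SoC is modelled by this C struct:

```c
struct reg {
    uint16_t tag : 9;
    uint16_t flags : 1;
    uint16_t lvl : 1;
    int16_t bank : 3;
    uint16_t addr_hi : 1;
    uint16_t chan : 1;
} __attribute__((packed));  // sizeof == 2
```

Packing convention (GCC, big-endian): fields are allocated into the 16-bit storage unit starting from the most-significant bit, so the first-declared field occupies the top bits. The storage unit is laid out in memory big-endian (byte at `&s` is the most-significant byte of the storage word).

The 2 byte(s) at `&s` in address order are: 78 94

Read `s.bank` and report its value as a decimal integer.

-3

[0]=0x78 [1]=0x94 (big-endian) → word 0x7894
tag [7+:9] = (word>>7) & 0x1ff = 241
flags [6+:1] = (word>>6) & 0x1 = 0
lvl [5+:1] = (word>>5) & 0x1 = 0
bank [2+:3] = (word>>2) & 0x7 = 5  ←
addr_hi [1+:1] = (word>>1) & 0x1 = 0
chan [0+:1] = (word>>0) & 0x1 = 0
bank signed 3b, MSB=1: 5 - 8 = -3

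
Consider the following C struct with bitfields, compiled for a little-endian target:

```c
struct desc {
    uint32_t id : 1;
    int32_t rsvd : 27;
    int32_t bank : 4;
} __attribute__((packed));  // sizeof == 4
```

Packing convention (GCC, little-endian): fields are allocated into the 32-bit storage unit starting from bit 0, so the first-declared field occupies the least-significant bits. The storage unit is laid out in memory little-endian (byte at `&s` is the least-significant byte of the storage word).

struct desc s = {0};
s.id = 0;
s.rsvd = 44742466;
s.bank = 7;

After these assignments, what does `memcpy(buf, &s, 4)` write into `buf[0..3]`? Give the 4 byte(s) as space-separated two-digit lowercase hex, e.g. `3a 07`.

84 6e 55 75

id (1b) val=0 bits=0x0 at bit 0: 0x00000000
rsvd (27b) val=44742466 bits=0x2aab742 at bit 1: 0x05556e84
bank (4b) val=7 bits=0x7 at bit 28: 0x75556e84
word = 0x75556e84 → little-endian bytes:
  [0]=0x84  [1]=0x6e  [2]=0x55  [3]=0x75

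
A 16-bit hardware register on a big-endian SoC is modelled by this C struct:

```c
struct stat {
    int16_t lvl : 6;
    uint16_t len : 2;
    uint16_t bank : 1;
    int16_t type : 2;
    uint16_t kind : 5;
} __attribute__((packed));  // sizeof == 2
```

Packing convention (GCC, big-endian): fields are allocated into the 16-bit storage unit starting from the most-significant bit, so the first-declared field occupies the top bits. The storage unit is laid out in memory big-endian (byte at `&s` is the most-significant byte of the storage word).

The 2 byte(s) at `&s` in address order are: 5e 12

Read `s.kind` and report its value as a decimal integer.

18

[0]=0x5e [1]=0x12 (big-endian) → word 0x5e12
lvl:6 @ bit 10 → (0x5e12>>10)&0x3f = 0x17
len:2 @ bit 8 → (0x5e12>>8)&0x3 = 0x2
bank:1 @ bit 7 → (0x5e12>>7)&0x1 = 0x0
type:2 @ bit 5 → (0x5e12>>5)&0x3 = 0x0
kind:5 @ bit 0 → (0x5e12>>0)&0x1f = 0x12  ←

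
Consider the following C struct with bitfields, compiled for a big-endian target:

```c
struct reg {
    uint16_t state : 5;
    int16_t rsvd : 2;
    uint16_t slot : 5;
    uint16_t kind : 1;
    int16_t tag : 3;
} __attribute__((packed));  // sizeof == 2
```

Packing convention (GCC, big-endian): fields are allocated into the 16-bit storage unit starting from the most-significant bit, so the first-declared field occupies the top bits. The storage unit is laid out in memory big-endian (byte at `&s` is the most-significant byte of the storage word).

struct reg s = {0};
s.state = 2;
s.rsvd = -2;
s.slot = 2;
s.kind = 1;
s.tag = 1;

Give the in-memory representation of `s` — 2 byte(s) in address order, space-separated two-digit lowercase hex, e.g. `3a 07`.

[11+:5] state=2 & 0x1f = 0x2; word=0x1000
[9+:2] rsvd=-2 & 0x3 = 0x2; word=0x1400
[4+:5] slot=2 & 0x1f = 0x2; word=0x1420
[3+:1] kind=1 & 0x1 = 0x1; word=0x1428
[0+:3] tag=1 & 0x7 = 0x1; word=0x1429
word = 0x1429 → big-endian bytes:
  [0]=0x14  [1]=0x29

14 29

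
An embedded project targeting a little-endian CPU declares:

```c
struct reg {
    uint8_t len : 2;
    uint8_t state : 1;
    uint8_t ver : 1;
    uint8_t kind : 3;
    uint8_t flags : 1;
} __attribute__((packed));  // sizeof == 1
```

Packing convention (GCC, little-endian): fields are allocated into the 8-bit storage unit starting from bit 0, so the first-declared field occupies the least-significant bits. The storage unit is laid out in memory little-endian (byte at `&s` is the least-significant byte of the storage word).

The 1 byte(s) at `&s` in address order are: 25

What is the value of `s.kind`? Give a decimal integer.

2

[0]=0x25 (little-endian) → word 0x25
len [0+:2] = (word>>0) & 0x3 = 1
state [2+:1] = (word>>2) & 0x1 = 1
ver [3+:1] = (word>>3) & 0x1 = 0
kind [4+:3] = (word>>4) & 0x7 = 2  ←
flags [7+:1] = (word>>7) & 0x1 = 0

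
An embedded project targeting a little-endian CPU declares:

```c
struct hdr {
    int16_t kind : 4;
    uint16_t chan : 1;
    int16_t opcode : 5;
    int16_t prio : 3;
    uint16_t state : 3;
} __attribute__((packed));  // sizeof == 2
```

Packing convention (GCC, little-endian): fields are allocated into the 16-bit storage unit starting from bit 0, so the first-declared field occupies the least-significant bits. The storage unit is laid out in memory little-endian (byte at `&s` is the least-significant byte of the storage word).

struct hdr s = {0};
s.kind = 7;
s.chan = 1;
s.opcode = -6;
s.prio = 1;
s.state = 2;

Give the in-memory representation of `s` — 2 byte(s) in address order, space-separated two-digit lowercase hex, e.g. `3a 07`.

kind (4b) val=7 bits=0x7 at bit 0: 0x0007
chan (1b) val=1 bits=0x1 at bit 4: 0x0017
opcode (5b) val=-6 bits=0x1a at bit 5: 0x0357
prio (3b) val=1 bits=0x1 at bit 10: 0x0757
state (3b) val=2 bits=0x2 at bit 13: 0x4757
word = 0x4757 → little-endian bytes:
  [0]=0x57  [1]=0x47

57 47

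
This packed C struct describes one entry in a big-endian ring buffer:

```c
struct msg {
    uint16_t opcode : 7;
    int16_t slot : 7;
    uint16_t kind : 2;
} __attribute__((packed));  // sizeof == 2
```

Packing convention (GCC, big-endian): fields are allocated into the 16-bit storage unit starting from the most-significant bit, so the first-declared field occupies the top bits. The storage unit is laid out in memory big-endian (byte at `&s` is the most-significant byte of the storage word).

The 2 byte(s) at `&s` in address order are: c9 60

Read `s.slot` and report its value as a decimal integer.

-40

[0]=0xc9 [1]=0x60 (big-endian) → word 0xc960
opcode [9+:7] = (word>>9) & 0x7f = 100
slot [2+:7] = (word>>2) & 0x7f = 88  ←
kind [0+:2] = (word>>0) & 0x3 = 0
slot signed 7b, MSB=1: 88 - 128 = -40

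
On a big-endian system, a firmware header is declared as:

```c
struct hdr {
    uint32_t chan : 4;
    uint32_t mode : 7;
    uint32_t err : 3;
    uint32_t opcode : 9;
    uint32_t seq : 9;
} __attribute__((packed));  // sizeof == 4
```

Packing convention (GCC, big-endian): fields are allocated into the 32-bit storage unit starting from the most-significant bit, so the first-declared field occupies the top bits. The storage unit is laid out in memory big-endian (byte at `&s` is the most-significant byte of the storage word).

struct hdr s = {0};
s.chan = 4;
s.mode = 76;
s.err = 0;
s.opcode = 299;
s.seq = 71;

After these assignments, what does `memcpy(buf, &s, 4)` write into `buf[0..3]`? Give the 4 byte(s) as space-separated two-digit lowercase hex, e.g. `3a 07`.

chan:4 = 4 → 0x4 << 28 → word 0x40000000
mode:7 = 76 → 0x4c << 21 → word 0x49800000
err:3 = 0 → 0x0 << 18 → word 0x49800000
opcode:9 = 299 → 0x12b << 9 → word 0x49825600
seq:9 = 71 → 0x47 << 0 → word 0x49825647
word = 0x49825647 → big-endian bytes:
  [0]=0x49  [1]=0x82  [2]=0x56  [3]=0x47

49 82 56 47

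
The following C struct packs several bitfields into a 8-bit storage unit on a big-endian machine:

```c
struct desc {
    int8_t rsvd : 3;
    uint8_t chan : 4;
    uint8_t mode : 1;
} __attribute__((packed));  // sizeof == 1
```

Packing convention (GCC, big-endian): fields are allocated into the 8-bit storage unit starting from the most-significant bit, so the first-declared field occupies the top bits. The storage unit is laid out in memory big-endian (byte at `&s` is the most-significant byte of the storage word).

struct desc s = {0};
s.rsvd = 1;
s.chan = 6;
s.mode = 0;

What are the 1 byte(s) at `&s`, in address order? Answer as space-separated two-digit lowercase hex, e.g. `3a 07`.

rsvd:3 = 1 → 0x1 << 5 → word 0x20
chan:4 = 6 → 0x6 << 1 → word 0x2c
mode:1 = 0 → 0x0 << 0 → word 0x2c
word = 0x2c → big-endian bytes:
  [0]=0x2c

2c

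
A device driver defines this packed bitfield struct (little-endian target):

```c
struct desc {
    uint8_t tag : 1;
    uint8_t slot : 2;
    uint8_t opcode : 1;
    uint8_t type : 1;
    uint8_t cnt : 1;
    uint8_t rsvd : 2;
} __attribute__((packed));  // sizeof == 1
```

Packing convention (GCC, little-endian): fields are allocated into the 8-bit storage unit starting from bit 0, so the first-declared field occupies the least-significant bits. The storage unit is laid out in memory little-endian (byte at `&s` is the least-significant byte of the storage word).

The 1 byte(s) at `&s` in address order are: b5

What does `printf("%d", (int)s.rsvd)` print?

2

[0]=0xb5 (little-endian) → word 0xb5
tag [0+:1] = (word>>0) & 0x1 = 1
slot [1+:2] = (word>>1) & 0x3 = 2
opcode [3+:1] = (word>>3) & 0x1 = 0
type [4+:1] = (word>>4) & 0x1 = 1
cnt [5+:1] = (word>>5) & 0x1 = 1
rsvd [6+:2] = (word>>6) & 0x3 = 2  ←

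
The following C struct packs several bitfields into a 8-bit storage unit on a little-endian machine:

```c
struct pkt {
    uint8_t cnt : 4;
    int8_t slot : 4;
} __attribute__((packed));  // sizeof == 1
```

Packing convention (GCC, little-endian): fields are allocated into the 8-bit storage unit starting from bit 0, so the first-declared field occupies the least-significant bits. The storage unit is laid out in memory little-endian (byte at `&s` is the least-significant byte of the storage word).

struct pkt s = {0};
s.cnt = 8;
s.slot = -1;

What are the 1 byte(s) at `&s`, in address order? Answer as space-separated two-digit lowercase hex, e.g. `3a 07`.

cnt:4 = 8 → 0x8 << 0 → word 0x08
slot:4 = -1 → 0xf << 4 → word 0xf8
word = 0xf8 → little-endian bytes:
  [0]=0xf8

f8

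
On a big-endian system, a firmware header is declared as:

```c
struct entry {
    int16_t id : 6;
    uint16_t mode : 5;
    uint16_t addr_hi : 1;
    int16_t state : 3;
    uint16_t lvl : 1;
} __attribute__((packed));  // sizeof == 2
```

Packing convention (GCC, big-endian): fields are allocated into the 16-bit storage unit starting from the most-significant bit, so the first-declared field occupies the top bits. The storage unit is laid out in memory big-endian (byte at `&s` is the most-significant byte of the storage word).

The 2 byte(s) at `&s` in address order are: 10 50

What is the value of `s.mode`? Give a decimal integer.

[0]=0x10 [1]=0x50 (big-endian) → word 0x1050
id [10+:6] = (word>>10) & 0x3f = 4
mode [5+:5] = (word>>5) & 0x1f = 2  ←
addr_hi [4+:1] = (word>>4) & 0x1 = 1
state [1+:3] = (word>>1) & 0x7 = 0
lvl [0+:1] = (word>>0) & 0x1 = 0

2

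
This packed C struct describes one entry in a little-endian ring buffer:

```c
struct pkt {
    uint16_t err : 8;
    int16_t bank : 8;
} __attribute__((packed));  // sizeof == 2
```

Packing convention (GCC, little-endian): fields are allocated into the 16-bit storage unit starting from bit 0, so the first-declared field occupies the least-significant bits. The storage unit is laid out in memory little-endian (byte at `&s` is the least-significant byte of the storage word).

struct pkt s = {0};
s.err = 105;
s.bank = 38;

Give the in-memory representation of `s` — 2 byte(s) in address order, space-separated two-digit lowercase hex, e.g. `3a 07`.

err (8b) val=105 bits=0x69 at bit 0: 0x0069
bank (8b) val=38 bits=0x26 at bit 8: 0x2669
word = 0x2669 → little-endian bytes:
  [0]=0x69  [1]=0x26

69 26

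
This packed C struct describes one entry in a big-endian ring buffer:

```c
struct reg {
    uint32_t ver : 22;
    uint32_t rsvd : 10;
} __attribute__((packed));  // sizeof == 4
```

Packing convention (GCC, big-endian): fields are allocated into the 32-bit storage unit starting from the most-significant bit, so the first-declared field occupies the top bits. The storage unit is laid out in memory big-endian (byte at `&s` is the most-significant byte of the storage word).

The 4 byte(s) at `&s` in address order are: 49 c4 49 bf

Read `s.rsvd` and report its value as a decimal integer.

[0]=0x49 [1]=0xc4 [2]=0x49 [3]=0xbf (big-endian) → word 0x49c449bf
ver:22 @ bit 10 → (0x49c449bf>>10)&0x3fffff = 0x127112
rsvd:10 @ bit 0 → (0x49c449bf>>0)&0x3ff = 0x1bf  ←

447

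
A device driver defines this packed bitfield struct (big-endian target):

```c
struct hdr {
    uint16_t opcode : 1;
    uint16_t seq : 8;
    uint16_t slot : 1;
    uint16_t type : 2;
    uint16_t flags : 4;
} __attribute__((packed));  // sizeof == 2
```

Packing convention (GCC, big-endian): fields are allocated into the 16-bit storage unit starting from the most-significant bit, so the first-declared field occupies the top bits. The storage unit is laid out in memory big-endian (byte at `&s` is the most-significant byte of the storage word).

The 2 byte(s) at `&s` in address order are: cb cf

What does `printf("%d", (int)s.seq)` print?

[0]=0xcb [1]=0xcf (big-endian) → word 0xcbcf
opcode:1 @ bit 15 → (0xcbcf>>15)&0x1 = 0x1
seq:8 @ bit 7 → (0xcbcf>>7)&0xff = 0x97  ←
slot:1 @ bit 6 → (0xcbcf>>6)&0x1 = 0x1
type:2 @ bit 4 → (0xcbcf>>4)&0x3 = 0x0
flags:4 @ bit 0 → (0xcbcf>>0)&0xf = 0xf

151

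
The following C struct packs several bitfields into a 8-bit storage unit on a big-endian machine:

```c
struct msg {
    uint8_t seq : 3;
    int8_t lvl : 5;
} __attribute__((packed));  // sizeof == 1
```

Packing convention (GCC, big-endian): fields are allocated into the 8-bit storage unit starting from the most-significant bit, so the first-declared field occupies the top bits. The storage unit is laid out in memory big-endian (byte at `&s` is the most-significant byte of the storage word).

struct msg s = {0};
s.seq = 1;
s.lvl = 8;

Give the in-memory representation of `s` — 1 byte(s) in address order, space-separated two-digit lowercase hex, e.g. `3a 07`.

28

seq (3b) val=1 bits=0x1 at bit 5: 0x20
lvl (5b) val=8 bits=0x8 at bit 0: 0x28
word = 0x28 → big-endian bytes:
  [0]=0x28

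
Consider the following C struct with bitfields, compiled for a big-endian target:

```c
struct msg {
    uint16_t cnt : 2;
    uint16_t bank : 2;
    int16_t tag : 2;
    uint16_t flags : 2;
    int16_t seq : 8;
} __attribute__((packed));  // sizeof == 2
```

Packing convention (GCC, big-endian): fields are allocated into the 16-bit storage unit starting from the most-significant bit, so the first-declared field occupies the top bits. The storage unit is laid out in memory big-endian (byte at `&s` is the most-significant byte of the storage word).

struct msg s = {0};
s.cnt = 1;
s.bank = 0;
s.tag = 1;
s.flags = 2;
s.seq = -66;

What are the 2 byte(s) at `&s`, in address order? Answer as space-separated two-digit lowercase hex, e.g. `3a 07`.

[14+:2] cnt=1 & 0x3 = 0x1; word=0x4000
[12+:2] bank=0 & 0x3 = 0x0; word=0x4000
[10+:2] tag=1 & 0x3 = 0x1; word=0x4400
[8+:2] flags=2 & 0x3 = 0x2; word=0x4600
[0+:8] seq=-66 & 0xff = 0xbe; word=0x46be
word = 0x46be → big-endian bytes:
  [0]=0x46  [1]=0xbe

46 be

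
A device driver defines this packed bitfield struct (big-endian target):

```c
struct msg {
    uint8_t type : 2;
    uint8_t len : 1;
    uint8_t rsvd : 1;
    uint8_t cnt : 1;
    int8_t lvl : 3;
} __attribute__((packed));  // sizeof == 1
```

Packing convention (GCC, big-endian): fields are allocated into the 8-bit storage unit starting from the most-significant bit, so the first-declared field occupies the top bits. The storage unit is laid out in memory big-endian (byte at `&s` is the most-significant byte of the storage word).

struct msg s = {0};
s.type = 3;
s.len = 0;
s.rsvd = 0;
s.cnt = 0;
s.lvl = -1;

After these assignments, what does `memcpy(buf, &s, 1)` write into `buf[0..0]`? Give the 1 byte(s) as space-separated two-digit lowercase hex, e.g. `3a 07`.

c7

type:2 = 3 → 0x3 << 6 → word 0xc0
len:1 = 0 → 0x0 << 5 → word 0xc0
rsvd:1 = 0 → 0x0 << 4 → word 0xc0
cnt:1 = 0 → 0x0 << 3 → word 0xc0
lvl:3 = -1 → 0x7 << 0 → word 0xc7
word = 0xc7 → big-endian bytes:
  [0]=0xc7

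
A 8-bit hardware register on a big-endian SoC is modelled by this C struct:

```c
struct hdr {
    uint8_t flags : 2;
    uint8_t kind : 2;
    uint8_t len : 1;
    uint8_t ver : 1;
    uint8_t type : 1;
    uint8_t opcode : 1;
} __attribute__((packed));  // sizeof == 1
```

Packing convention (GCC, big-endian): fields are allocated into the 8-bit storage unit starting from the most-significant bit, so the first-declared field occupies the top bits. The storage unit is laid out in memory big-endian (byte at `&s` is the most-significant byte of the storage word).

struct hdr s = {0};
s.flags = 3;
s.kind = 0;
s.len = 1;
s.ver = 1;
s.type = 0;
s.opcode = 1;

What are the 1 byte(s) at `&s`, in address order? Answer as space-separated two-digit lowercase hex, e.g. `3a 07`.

cd

flags (2b) val=3 bits=0x3 at bit 6: 0xc0
kind (2b) val=0 bits=0x0 at bit 4: 0xc0
len (1b) val=1 bits=0x1 at bit 3: 0xc8
ver (1b) val=1 bits=0x1 at bit 2: 0xcc
type (1b) val=0 bits=0x0 at bit 1: 0xcc
opcode (1b) val=1 bits=0x1 at bit 0: 0xcd
word = 0xcd → big-endian bytes:
  [0]=0xcd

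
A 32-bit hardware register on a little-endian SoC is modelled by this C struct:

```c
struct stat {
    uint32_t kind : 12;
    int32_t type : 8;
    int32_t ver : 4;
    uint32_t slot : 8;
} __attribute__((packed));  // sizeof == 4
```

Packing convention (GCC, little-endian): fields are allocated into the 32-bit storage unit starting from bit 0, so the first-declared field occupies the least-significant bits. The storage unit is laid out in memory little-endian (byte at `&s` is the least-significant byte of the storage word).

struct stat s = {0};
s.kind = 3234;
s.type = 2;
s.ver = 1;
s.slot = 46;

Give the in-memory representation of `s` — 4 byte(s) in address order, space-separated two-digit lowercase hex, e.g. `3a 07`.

a2 2c 10 2e

[0+:12] kind=3234 & 0xfff = 0xca2; word=0x00000ca2
[12+:8] type=2 & 0xff = 0x2; word=0x00002ca2
[20+:4] ver=1 & 0xf = 0x1; word=0x00102ca2
[24+:8] slot=46 & 0xff = 0x2e; word=0x2e102ca2
word = 0x2e102ca2 → little-endian bytes:
  [0]=0xa2  [1]=0x2c  [2]=0x10  [3]=0x2e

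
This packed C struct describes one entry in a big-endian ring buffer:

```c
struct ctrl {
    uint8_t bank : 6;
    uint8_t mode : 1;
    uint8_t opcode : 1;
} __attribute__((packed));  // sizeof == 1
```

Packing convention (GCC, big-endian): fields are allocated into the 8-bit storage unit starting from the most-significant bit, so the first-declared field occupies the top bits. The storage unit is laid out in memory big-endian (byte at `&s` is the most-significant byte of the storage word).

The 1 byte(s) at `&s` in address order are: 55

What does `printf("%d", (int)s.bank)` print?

21

[0]=0x55 (big-endian) → word 0x55
bank [2+:6] = (word>>2) & 0x3f = 21  ←
mode [1+:1] = (word>>1) & 0x1 = 0
opcode [0+:1] = (word>>0) & 0x1 = 1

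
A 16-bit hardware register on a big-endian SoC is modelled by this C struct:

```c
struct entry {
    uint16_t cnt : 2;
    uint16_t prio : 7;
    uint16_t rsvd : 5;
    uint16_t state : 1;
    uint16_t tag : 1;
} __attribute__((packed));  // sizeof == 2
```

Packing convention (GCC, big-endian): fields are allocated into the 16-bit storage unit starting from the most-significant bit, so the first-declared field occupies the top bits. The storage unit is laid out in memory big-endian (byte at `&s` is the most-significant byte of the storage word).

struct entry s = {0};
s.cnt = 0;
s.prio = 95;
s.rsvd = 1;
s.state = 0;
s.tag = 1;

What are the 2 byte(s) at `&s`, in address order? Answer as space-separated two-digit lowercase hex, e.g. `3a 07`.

cnt (2b) val=0 bits=0x0 at bit 14: 0x0000
prio (7b) val=95 bits=0x5f at bit 7: 0x2f80
rsvd (5b) val=1 bits=0x1 at bit 2: 0x2f84
state (1b) val=0 bits=0x0 at bit 1: 0x2f84
tag (1b) val=1 bits=0x1 at bit 0: 0x2f85
word = 0x2f85 → big-endian bytes:
  [0]=0x2f  [1]=0x85

2f 85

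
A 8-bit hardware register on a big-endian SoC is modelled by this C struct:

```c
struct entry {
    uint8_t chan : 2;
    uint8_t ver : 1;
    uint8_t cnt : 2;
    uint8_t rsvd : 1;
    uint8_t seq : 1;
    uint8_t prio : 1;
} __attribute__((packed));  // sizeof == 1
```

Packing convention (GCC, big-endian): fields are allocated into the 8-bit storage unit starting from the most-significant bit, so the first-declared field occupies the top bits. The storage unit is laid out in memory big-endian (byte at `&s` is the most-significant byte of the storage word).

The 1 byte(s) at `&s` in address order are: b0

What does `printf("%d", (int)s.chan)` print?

[0]=0xb0 (big-endian) → word 0xb0
chan:2 @ bit 6 → (0xb0>>6)&0x3 = 0x2  ←
ver:1 @ bit 5 → (0xb0>>5)&0x1 = 0x1
cnt:2 @ bit 3 → (0xb0>>3)&0x3 = 0x2
rsvd:1 @ bit 2 → (0xb0>>2)&0x1 = 0x0
seq:1 @ bit 1 → (0xb0>>1)&0x1 = 0x0
prio:1 @ bit 0 → (0xb0>>0)&0x1 = 0x0

2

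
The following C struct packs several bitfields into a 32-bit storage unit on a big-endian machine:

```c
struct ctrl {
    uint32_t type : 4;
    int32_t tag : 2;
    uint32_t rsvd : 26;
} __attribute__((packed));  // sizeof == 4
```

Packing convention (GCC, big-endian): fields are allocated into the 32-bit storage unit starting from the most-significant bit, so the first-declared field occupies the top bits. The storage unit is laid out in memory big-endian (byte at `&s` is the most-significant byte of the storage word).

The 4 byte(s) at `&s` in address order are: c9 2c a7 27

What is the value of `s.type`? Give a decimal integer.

12

[0]=0xc9 [1]=0x2c [2]=0xa7 [3]=0x27 (big-endian) → word 0xc92ca727
type [28+:4] = (word>>28) & 0xf = 12  ←
tag [26+:2] = (word>>26) & 0x3 = 2
rsvd [0+:26] = (word>>0) & 0x3ffffff = 19703591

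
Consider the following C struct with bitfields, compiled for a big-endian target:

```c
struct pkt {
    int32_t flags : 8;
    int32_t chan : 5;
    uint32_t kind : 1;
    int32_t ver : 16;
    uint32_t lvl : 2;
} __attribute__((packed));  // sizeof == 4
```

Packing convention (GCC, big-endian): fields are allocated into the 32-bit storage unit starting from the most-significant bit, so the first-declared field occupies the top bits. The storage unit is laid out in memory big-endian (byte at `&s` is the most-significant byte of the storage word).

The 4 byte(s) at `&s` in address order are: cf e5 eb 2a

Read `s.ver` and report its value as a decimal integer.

31434

[0]=0xcf [1]=0xe5 [2]=0xeb [3]=0x2a (big-endian) → word 0xcfe5eb2a
flags [24+:8] = (word>>24) & 0xff = 207
chan [19+:5] = (word>>19) & 0x1f = 28
kind [18+:1] = (word>>18) & 0x1 = 1
ver [2+:16] = (word>>2) & 0xffff = 31434  ←
lvl [0+:2] = (word>>0) & 0x3 = 2
ver signed 16b, MSB=0: value = 31434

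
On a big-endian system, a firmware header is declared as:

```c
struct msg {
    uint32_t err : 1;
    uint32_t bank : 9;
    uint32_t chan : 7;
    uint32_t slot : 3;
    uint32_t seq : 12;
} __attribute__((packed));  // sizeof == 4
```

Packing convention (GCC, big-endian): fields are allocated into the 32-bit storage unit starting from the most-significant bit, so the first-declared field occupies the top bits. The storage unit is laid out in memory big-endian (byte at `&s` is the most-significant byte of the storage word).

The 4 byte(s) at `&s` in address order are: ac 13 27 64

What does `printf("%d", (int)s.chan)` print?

38

[0]=0xac [1]=0x13 [2]=0x27 [3]=0x64 (big-endian) → word 0xac132764
err:1 @ bit 31 → (0xac132764>>31)&0x1 = 0x1
bank:9 @ bit 22 → (0xac132764>>22)&0x1ff = 0xb0
chan:7 @ bit 15 → (0xac132764>>15)&0x7f = 0x26  ←
slot:3 @ bit 12 → (0xac132764>>12)&0x7 = 0x2
seq:12 @ bit 0 → (0xac132764>>0)&0xfff = 0x764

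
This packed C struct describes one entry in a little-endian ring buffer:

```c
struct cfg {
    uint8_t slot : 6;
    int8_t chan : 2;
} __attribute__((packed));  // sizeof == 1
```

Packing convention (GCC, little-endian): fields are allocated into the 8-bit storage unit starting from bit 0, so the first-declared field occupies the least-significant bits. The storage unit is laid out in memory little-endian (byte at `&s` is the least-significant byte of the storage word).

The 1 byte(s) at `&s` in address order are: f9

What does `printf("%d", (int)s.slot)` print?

[0]=0xf9 (little-endian) → word 0xf9
slot:6 @ bit 0 → (0xf9>>0)&0x3f = 0x39  ←
chan:2 @ bit 6 → (0xf9>>6)&0x3 = 0x3

57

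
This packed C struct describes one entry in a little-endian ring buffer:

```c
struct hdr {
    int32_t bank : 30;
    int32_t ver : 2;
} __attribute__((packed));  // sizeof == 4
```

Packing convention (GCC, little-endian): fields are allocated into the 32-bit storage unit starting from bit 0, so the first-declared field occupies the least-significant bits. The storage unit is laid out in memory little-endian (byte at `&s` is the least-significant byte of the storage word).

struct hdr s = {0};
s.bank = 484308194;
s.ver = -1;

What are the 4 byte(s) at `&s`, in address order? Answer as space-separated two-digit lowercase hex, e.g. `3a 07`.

e2 f4 dd dc

bank (30b) val=484308194 bits=0x1cddf4e2 at bit 0: 0x1cddf4e2
ver (2b) val=-1 bits=0x3 at bit 30: 0xdcddf4e2
word = 0xdcddf4e2 → little-endian bytes:
  [0]=0xe2  [1]=0xf4  [2]=0xdd  [3]=0xdc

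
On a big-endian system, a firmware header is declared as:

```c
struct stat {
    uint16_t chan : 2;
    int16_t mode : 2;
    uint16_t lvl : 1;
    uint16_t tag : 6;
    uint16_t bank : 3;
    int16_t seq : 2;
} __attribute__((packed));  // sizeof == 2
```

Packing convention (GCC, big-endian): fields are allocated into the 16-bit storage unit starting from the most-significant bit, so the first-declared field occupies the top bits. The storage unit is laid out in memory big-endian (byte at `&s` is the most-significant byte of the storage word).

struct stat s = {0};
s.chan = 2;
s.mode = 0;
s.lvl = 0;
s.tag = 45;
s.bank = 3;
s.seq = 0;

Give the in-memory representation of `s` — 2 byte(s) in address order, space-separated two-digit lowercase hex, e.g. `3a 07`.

85 ac

[14+:2] chan=2 & 0x3 = 0x2; word=0x8000
[12+:2] mode=0 & 0x3 = 0x0; word=0x8000
[11+:1] lvl=0 & 0x1 = 0x0; word=0x8000
[5+:6] tag=45 & 0x3f = 0x2d; word=0x85a0
[2+:3] bank=3 & 0x7 = 0x3; word=0x85ac
[0+:2] seq=0 & 0x3 = 0x0; word=0x85ac
word = 0x85ac → big-endian bytes:
  [0]=0x85  [1]=0xac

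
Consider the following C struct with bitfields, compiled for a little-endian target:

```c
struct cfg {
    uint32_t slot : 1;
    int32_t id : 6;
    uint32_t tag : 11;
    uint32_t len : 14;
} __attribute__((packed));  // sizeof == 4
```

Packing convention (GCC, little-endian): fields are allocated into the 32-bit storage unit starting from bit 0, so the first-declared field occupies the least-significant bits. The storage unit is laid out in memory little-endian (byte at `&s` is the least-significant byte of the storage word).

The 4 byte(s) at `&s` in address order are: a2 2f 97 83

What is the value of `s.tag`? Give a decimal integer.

1631

[0]=0xa2 [1]=0x2f [2]=0x97 [3]=0x83 (little-endian) → word 0x83972fa2
slot [0+:1] = (word>>0) & 0x1 = 0
id [1+:6] = (word>>1) & 0x3f = 17
tag [7+:11] = (word>>7) & 0x7ff = 1631  ←
len [18+:14] = (word>>18) & 0x3fff = 8421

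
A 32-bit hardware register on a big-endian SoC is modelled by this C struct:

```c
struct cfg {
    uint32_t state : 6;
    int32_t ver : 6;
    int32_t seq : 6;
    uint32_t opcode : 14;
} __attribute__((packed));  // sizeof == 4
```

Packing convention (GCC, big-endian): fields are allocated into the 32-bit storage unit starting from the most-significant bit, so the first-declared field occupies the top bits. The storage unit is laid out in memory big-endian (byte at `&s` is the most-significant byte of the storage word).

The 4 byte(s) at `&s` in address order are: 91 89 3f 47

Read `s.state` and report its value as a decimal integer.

36

[0]=0x91 [1]=0x89 [2]=0x3f [3]=0x47 (big-endian) → word 0x91893f47
state:6 @ bit 26 → (0x91893f47>>26)&0x3f = 0x24  ←
ver:6 @ bit 20 → (0x91893f47>>20)&0x3f = 0x18
seq:6 @ bit 14 → (0x91893f47>>14)&0x3f = 0x24
opcode:14 @ bit 0 → (0x91893f47>>0)&0x3fff = 0x3f47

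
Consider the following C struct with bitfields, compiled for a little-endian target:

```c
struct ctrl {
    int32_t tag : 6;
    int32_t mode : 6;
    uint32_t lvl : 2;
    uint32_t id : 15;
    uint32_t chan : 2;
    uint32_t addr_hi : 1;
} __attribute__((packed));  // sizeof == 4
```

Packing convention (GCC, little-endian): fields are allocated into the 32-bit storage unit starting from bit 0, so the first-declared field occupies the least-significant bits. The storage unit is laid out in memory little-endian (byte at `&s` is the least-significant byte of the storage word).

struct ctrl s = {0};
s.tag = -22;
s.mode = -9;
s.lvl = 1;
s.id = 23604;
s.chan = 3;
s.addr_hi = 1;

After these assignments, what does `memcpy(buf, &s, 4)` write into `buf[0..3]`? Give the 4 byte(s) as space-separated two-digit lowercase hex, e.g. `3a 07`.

[0+:6] tag=-22 & 0x3f = 0x2a; word=0x0000002a
[6+:6] mode=-9 & 0x3f = 0x37; word=0x00000dea
[12+:2] lvl=1 & 0x3 = 0x1; word=0x00001dea
[14+:15] id=23604 & 0x7fff = 0x5c34; word=0x170d1dea
[29+:2] chan=3 & 0x3 = 0x3; word=0x770d1dea
[31+:1] addr_hi=1 & 0x1 = 0x1; word=0xf70d1dea
word = 0xf70d1dea → little-endian bytes:
  [0]=0xea  [1]=0x1d  [2]=0x0d  [3]=0xf7

ea 1d 0d f7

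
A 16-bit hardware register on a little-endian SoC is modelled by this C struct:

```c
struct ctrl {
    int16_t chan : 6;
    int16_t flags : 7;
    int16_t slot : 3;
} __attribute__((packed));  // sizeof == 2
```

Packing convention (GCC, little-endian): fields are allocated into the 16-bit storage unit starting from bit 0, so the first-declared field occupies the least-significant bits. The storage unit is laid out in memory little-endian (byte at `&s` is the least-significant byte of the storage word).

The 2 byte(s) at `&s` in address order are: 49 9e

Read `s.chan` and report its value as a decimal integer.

9

[0]=0x49 [1]=0x9e (little-endian) → word 0x9e49
chan:6 @ bit 0 → (0x9e49>>0)&0x3f = 0x9  ←
flags:7 @ bit 6 → (0x9e49>>6)&0x7f = 0x79
slot:3 @ bit 13 → (0x9e49>>13)&0x7 = 0x4
chan signed 6b, MSB=0: value = 9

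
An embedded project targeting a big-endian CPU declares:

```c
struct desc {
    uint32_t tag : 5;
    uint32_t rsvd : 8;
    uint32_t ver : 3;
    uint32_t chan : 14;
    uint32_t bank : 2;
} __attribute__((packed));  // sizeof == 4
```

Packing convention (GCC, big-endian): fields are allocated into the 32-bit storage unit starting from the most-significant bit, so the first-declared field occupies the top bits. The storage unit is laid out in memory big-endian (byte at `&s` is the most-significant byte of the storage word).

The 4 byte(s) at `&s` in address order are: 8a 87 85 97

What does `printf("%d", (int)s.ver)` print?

[0]=0x8a [1]=0x87 [2]=0x85 [3]=0x97 (big-endian) → word 0x8a878597
tag [27+:5] = (word>>27) & 0x1f = 17
rsvd [19+:8] = (word>>19) & 0xff = 80
ver [16+:3] = (word>>16) & 0x7 = 7  ←
chan [2+:14] = (word>>2) & 0x3fff = 8549
bank [0+:2] = (word>>0) & 0x3 = 3

7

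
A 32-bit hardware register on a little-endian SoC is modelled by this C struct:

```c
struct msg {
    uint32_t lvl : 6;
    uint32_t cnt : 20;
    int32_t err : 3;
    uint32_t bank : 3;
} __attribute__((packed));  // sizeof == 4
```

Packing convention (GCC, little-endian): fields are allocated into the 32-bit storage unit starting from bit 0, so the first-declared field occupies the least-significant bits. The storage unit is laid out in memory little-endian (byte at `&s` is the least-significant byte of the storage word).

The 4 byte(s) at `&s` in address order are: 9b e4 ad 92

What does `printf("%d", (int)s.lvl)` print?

[0]=0x9b [1]=0xe4 [2]=0xad [3]=0x92 (little-endian) → word 0x92ade49b
lvl [0+:6] = (word>>0) & 0x3f = 27  ←
cnt [6+:20] = (word>>6) & 0xfffff = 702354
err [26+:3] = (word>>26) & 0x7 = 4
bank [29+:3] = (word>>29) & 0x7 = 4

27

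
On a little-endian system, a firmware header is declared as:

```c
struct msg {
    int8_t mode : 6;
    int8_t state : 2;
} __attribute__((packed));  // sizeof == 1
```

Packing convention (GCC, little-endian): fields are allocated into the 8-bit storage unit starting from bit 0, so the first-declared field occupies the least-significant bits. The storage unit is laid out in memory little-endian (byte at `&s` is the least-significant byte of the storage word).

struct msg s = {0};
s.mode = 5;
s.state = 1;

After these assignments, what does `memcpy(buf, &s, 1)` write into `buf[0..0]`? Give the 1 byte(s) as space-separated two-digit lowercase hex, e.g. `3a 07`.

mode (6b) val=5 bits=0x5 at bit 0: 0x05
state (2b) val=1 bits=0x1 at bit 6: 0x45
word = 0x45 → little-endian bytes:
  [0]=0x45

45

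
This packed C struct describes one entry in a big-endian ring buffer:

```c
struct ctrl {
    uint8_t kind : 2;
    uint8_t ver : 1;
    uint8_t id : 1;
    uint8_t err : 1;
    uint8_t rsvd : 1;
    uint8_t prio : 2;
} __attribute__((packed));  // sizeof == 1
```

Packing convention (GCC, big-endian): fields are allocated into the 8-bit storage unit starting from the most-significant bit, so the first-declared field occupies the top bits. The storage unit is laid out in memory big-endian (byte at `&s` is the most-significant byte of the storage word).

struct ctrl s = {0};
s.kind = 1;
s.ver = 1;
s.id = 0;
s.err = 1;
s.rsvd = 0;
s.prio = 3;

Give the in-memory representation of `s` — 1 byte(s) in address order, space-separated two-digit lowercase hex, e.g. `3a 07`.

6b

kind:2 = 1 → 0x1 << 6 → word 0x40
ver:1 = 1 → 0x1 << 5 → word 0x60
id:1 = 0 → 0x0 << 4 → word 0x60
err:1 = 1 → 0x1 << 3 → word 0x68
rsvd:1 = 0 → 0x0 << 2 → word 0x68
prio:2 = 3 → 0x3 << 0 → word 0x6b
word = 0x6b → big-endian bytes:
  [0]=0x6b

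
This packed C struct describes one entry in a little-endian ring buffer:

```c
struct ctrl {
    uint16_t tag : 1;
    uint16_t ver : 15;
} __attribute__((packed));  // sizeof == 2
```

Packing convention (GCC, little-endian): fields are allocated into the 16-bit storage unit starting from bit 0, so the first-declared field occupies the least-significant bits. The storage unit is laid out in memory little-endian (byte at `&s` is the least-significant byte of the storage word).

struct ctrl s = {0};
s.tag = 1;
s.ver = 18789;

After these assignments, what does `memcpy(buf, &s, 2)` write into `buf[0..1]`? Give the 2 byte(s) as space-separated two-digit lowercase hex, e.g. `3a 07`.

tag (1b) val=1 bits=0x1 at bit 0: 0x0001
ver (15b) val=18789 bits=0x4965 at bit 1: 0x92cb
word = 0x92cb → little-endian bytes:
  [0]=0xcb  [1]=0x92

cb 92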